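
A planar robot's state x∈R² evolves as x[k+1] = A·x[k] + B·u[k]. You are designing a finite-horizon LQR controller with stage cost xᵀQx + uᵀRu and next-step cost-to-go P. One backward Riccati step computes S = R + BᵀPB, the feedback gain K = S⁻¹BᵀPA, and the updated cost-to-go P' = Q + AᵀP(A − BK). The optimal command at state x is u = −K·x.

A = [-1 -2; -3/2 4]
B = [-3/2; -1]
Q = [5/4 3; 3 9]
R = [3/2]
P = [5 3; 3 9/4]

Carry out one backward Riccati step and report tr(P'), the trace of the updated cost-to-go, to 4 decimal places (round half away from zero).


18.0879

BᵀP = [-10.5000 -6.7500]
S = R + BᵀPB = [3/2] + [22.5000] = [24.0000]
BᵀPA = [20.6250 -6.0000]
K = S⁻¹·BᵀPA = [0.8594 -0.2500]
A−BK = [0.2891 -2.3750; -0.6406 3.7500]
AᵀP(A−BK) = [1.3379 -1.3438; -1.3438 6.5000]
P' = Q + AᵀP(A−BK) = [2.5879 1.6563; 1.6563 15.5000]
tr(P') = 18.0879


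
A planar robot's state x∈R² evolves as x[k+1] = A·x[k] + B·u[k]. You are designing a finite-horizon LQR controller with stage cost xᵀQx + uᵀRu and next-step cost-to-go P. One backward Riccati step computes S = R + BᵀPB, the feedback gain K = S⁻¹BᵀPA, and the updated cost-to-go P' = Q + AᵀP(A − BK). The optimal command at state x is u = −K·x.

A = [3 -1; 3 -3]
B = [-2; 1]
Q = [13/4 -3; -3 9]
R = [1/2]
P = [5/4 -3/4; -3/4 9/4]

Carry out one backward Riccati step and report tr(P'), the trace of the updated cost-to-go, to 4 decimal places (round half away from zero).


41.0872

BᵀP = [-3.2500 3.7500]
S = R + BᵀPB = [1/2] + [10.2500] = [10.7500]
BᵀPA = [1.5000 -8.0000]
K = S⁻¹·BᵀPA = [0.1395 -0.7442]
A−BK = [3.2791 -2.4884; 2.8605 -2.2558]
AᵀP(A−BK) = [17.7907 -13.8837; -13.8837 11.0465]
P' = Q + AᵀP(A−BK) = [21.0407 -16.8837; -16.8837 20.0465]
tr(P') = 41.0872


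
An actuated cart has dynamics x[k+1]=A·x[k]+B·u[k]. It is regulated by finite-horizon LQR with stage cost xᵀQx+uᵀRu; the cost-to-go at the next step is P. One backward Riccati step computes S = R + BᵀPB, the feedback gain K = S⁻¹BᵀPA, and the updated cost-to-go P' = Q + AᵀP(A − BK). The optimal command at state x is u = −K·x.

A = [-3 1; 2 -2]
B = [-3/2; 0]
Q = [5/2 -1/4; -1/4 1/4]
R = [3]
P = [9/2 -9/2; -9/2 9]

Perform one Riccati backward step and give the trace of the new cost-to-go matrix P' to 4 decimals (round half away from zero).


BᵀP = [-6.7500 6.7500]
S = R + BᵀPB = [3] + [10.1250] = [13.1250]
BᵀPA = [33.7500 -20.2500]
K = S⁻¹·BᵀPA = [2.5714 -1.5429]
A−BK = [0.8571 -1.3143; 2.0000 -2.0000]
AᵀP(A−BK) = [43.7143 -33.4286; -33.4286 27.2571]
P' = Q + AᵀP(A−BK) = [46.2143 -33.6786; -33.6786 27.5071]
tr(P') = 73.7214

73.7214


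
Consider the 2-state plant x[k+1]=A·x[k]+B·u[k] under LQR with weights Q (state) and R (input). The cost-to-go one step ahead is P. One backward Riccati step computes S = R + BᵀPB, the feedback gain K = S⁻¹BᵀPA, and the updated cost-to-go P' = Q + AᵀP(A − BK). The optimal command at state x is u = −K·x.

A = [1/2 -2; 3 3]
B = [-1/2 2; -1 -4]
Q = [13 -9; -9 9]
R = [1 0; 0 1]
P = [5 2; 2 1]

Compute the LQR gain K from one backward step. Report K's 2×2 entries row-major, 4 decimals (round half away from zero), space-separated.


-1.5941 0.4356 -0.1188 -0.7129

BᵀP = [-4.5000 -2.0000; 2.0000 0.0000]
S = R + BᵀPB = [1 0; 0 1] + [4.2500 -1.0000; -1.0000 4.0000] = [5.2500 -1.0000; -1.0000 5.0000]
BᵀPA = [-8.2500 3.0000; 1.0000 -4.0000]
K = S⁻¹·BᵀPA = [-1.5941 0.4356; -0.1188 -0.7129]
A−BK = [-0.0594 -0.3564; 0.9307 0.5842]
AᵀP(A−BK) = [3.2178 -0.6931; -0.6931 0.8416]
P' = Q + AᵀP(A−BK) = [16.2178 -9.6931; -9.6931 9.8416]
tr(P') = 26.0594


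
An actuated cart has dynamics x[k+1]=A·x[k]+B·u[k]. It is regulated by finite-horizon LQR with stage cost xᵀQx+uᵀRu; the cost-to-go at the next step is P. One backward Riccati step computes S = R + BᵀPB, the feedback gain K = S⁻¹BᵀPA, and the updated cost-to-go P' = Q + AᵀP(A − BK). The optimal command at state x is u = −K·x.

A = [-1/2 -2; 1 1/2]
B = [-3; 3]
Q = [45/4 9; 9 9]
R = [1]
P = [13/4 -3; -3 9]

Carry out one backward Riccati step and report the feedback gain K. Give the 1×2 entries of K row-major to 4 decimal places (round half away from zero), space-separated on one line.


BᵀP = [-18.7500 36.0000]
S = R + BᵀPB = [1] + [164.2500] = [165.2500]
BᵀPA = [45.3750 55.5000]
K = S⁻¹·BᵀPA = [0.2746 0.3359]
A−BK = [0.3238 -0.9924; 0.1762 -0.5076]
AᵀP(A−BK) = [0.3533 -0.7394; -0.7394 2.6101]
P' = Q + AᵀP(A−BK) = [11.6033 8.2606; 8.2606 11.6101]
tr(P') = 23.2133

0.2746 0.3359


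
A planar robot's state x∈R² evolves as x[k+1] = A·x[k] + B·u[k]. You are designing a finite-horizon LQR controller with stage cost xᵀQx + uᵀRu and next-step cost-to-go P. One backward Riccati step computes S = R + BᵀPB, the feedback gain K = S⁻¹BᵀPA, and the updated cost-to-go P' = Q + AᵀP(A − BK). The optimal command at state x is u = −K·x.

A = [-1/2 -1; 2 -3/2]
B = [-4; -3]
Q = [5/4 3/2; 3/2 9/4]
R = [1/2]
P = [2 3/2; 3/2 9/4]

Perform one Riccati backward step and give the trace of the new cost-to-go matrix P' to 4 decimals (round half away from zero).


BᵀP = [-12.5000 -12.7500]
S = R + BᵀPB = [1/2] + [88.2500] = [88.7500]
BᵀPA = [-19.2500 31.6250]
K = S⁻¹·BᵀPA = [-0.2169 0.3563]
A−BK = [-1.3676 0.4254; 1.3493 -0.4310]
AᵀP(A−BK) = [2.3246 -0.7655; -0.7655 0.2933]
P' = Q + AᵀP(A−BK) = [3.5746 0.7345; 0.7345 2.5433]
tr(P') = 6.1180

6.1180


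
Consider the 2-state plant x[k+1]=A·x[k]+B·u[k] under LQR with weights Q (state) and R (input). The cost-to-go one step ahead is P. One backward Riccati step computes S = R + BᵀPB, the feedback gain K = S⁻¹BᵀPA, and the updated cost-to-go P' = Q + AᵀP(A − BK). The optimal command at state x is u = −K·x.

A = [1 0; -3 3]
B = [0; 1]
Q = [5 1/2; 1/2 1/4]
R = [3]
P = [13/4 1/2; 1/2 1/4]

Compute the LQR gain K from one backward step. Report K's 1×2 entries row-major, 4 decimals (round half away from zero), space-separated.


-0.0769 0.2308

BᵀP = [0.5000 0.2500]
S = R + BᵀPB = [3] + [0.2500] = [3.2500]
BᵀPA = [-0.2500 0.7500]
K = S⁻¹·BᵀPA = [-0.0769 0.2308]
A−BK = [1.0000 0.0000; -2.9231 2.7692]
AᵀP(A−BK) = [2.4808 -0.6923; -0.6923 2.0769]
P' = Q + AᵀP(A−BK) = [7.4808 -0.1923; -0.1923 2.3269]
tr(P') = 9.8077


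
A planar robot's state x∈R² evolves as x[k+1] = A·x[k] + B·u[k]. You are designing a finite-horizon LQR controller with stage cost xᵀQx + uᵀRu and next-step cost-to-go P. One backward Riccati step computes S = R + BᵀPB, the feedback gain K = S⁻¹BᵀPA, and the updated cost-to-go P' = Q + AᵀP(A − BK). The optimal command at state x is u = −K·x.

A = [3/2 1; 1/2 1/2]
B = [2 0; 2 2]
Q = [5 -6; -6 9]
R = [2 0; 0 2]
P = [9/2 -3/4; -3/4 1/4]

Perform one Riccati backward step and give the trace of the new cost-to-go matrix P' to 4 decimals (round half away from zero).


15.7500

BᵀP = [7.5000 -1.0000; -1.5000 0.5000]
S = R + BᵀPB = [2 0; 0 2] + [13.0000 -2.0000; -2.0000 1.0000] = [15.0000 -2.0000; -2.0000 3.0000]
BᵀPA = [10.7500 7.0000; -2.0000 -1.2500]
K = S⁻¹·BᵀPA = [0.6890 0.4512; -0.2073 -0.1159]
A−BK = [0.1220 0.0976; -0.4634 -0.1707]
AᵀP(A−BK) = [1.2409 0.7927; 0.7927 0.5091]
P' = Q + AᵀP(A−BK) = [6.2409 -5.2073; -5.2073 9.5091]
tr(P') = 15.7500


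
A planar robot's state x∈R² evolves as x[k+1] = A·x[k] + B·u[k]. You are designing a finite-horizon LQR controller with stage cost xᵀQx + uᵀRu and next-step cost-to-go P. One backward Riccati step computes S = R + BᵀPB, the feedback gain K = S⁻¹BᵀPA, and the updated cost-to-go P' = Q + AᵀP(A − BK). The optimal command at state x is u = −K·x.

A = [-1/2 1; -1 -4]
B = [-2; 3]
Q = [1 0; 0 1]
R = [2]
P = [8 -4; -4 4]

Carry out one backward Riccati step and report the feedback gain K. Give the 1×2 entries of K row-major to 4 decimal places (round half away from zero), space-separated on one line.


BᵀP = [-28.0000 20.0000]
S = R + BᵀPB = [2] + [116.0000] = [118.0000]
BᵀPA = [-6.0000 -108.0000]
K = S⁻¹·BᵀPA = [-0.0508 -0.9153]
A−BK = [-0.6017 -0.8305; -0.8475 -1.2542]
AᵀP(A−BK) = [1.6949 2.5085; 2.5085 5.1525]
P' = Q + AᵀP(A−BK) = [2.6949 2.5085; 2.5085 6.1525]
tr(P') = 8.8475

-0.0508 -0.9153


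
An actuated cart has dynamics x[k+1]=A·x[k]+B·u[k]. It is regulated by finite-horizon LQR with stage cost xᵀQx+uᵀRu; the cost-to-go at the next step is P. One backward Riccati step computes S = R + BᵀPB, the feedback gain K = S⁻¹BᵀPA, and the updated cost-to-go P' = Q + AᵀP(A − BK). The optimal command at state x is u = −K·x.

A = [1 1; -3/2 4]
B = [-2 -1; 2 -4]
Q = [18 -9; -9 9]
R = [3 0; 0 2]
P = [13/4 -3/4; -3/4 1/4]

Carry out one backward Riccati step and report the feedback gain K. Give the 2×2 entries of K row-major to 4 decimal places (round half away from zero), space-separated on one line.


BᵀP = [-8.0000 2.0000; -0.2500 -0.2500]
S = R + BᵀPB = [3 0; 0 2] + [20.0000 0.0000; 0.0000 1.2500] = [23.0000 0.0000; 0.0000 3.2500]
BᵀPA = [-11.0000 0.0000; 0.1250 -1.2500]
K = S⁻¹·BᵀPA = [-0.4783 0.0000; 0.0385 -0.3846]
A−BK = [0.0819 0.6154; -0.3896 2.4615]
AᵀP(A−BK) = [0.7968 -0.0769; -0.0769 0.7692]
P' = Q + AᵀP(A−BK) = [18.7968 -9.0769; -9.0769 9.7692]
tr(P') = 28.5661

-0.4783 0.0000 0.0385 -0.3846


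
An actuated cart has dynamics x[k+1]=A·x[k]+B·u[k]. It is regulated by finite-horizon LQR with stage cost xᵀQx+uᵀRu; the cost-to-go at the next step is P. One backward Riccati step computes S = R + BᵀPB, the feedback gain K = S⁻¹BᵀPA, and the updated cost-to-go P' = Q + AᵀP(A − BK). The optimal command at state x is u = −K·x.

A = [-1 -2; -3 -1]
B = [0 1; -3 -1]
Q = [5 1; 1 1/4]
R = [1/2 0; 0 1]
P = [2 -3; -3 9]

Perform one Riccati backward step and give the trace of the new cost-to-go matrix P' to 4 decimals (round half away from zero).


BᵀP = [9.0000 -27.0000; 5.0000 -12.0000]
S = R + BᵀPB = [1/2 0; 0 1] + [81.0000 36.0000; 36.0000 17.0000] = [81.5000 36.0000; 36.0000 18.0000]
BᵀPA = [72.0000 9.0000; 31.0000 2.0000]
K = S⁻¹·BᵀPA = [1.0526 0.5263; -0.3830 -0.9415]
A−BK = [-0.6170 -1.0585; -0.2251 -0.3626]
AᵀP(A−BK) = [1.0848 1.2924; 1.2924 2.1462]
P' = Q + AᵀP(A−BK) = [6.0848 2.2924; 2.2924 2.3962]
tr(P') = 8.4810

8.4810


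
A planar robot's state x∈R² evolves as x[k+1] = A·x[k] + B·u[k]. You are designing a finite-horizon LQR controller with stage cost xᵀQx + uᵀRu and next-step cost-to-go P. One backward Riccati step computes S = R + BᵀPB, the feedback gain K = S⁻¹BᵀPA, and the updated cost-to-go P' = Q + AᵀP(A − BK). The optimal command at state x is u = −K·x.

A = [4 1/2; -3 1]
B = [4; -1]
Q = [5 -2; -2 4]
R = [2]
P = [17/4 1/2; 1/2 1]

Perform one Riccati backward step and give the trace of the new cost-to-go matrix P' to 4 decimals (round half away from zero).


16.0466

BᵀP = [16.5000 1.0000]
S = R + BᵀPB = [2] + [65.0000] = [67.0000]
BᵀPA = [63.0000 9.2500]
K = S⁻¹·BᵀPA = [0.9403 0.1381]
A−BK = [0.2388 -0.0522; -2.0597 1.1381]
AᵀP(A−BK) = [5.7612 -1.9478; -1.9478 1.2854]
P' = Q + AᵀP(A−BK) = [10.7612 -3.9478; -3.9478 5.2854]
tr(P') = 16.0466


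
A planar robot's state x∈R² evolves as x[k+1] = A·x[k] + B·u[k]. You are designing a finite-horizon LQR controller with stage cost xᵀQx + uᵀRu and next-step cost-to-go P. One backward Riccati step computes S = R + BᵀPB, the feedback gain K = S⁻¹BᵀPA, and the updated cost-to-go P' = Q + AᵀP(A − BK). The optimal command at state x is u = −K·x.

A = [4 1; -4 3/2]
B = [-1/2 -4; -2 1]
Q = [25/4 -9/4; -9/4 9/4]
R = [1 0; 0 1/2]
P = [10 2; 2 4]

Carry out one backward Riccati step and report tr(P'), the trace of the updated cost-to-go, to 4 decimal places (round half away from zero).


11.7124

BᵀP = [-9.0000 -9.0000; -38.0000 -4.0000]
S = R + BᵀPB = [1 0; 0 1/2] + [22.5000 27.0000; 27.0000 148.0000] = [23.5000 27.0000; 27.0000 148.5000]
BᵀPA = [0.0000 -22.5000; -136.0000 -44.0000]
K = S⁻¹·BᵀPA = [1.3301 -0.7800; -1.1577 -0.1545]
A−BK = [0.0344 -0.0079; -0.1822 0.0946]
AᵀP(A−BK) = [2.5587 -1.0102; -1.0102 0.6537]
P' = Q + AᵀP(A−BK) = [8.8087 -3.2602; -3.2602 2.9037]
tr(P') = 11.7124


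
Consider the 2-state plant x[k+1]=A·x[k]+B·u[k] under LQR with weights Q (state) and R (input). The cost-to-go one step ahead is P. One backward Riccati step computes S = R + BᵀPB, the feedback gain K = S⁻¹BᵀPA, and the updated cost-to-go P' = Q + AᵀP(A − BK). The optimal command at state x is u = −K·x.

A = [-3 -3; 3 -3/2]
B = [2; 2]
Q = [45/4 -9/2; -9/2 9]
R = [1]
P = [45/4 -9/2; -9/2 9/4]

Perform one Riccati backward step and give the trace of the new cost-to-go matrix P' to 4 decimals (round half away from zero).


BᵀP = [13.5000 -4.5000]
S = R + BᵀPB = [1] + [18.0000] = [19.0000]
BᵀPA = [-54.0000 -33.7500]
K = S⁻¹·BᵀPA = [-2.8421 -1.7763]
A−BK = [2.6842 0.5526; 8.6842 2.0526]
AᵀP(A−BK) = [49.0263 15.4539; 15.4539 5.8618]
P' = Q + AᵀP(A−BK) = [60.2763 10.9539; 10.9539 14.8618]
tr(P') = 75.1382

75.1382


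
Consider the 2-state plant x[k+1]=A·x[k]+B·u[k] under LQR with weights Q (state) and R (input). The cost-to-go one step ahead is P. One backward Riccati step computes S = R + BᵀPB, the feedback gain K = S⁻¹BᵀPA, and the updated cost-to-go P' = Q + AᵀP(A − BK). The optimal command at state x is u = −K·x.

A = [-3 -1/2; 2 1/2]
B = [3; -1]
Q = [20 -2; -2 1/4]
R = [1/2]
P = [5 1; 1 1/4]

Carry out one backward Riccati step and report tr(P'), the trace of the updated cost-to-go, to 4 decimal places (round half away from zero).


20.7508

BᵀP = [14.0000 2.7500]
S = R + BᵀPB = [1/2] + [39.2500] = [39.7500]
BᵀPA = [-36.5000 -5.6250]
K = S⁻¹·BᵀPA = [-0.9182 -0.1415]
A−BK = [-0.2453 -0.0755; 1.0818 0.3585]
AᵀP(A−BK) = [0.4843 0.0849; 0.0849 0.0165]
P' = Q + AᵀP(A−BK) = [20.4843 -1.9151; -1.9151 0.2665]
tr(P') = 20.7508


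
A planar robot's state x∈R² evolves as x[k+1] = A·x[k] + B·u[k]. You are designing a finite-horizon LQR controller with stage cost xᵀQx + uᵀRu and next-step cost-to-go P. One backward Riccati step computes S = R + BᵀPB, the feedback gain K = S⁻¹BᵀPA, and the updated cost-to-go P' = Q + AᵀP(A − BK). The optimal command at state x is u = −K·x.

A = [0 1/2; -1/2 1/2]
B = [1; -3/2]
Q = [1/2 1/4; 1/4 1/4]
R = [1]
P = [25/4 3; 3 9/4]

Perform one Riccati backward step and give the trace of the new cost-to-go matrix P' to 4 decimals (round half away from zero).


BᵀP = [1.7500 -0.3750]
S = R + BᵀPB = [1] + [2.3125] = [3.3125]
BᵀPA = [0.1875 0.6875]
K = S⁻¹·BᵀPA = [0.0566 0.2075]
A−BK = [-0.0566 0.2925; -0.4151 0.8113]
AᵀP(A−BK) = [0.5519 -1.3514; -1.3514 3.4823]
P' = Q + AᵀP(A−BK) = [1.0519 -1.1014; -1.1014 3.7323]
tr(P') = 4.7842

4.7842


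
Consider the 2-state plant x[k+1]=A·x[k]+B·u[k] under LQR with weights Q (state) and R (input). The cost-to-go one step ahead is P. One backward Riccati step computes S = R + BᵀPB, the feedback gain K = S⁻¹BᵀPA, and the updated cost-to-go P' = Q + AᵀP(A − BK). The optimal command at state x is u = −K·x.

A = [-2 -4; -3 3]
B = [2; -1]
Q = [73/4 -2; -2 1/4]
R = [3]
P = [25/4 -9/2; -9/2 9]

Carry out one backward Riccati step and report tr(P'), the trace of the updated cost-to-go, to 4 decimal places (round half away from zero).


BᵀP = [17.0000 -18.0000]
S = R + BᵀPB = [3] + [52.0000] = [55.0000]
BᵀPA = [20.0000 -122.0000]
K = S⁻¹·BᵀPA = [0.3636 -2.2182]
A−BK = [-2.7273 0.4364; -2.6364 0.7818]
AᵀP(A−BK) = [44.7273 -13.6364; -13.6364 18.3818]
P' = Q + AᵀP(A−BK) = [62.9773 -15.6364; -15.6364 18.6318]
tr(P') = 81.6091

81.6091


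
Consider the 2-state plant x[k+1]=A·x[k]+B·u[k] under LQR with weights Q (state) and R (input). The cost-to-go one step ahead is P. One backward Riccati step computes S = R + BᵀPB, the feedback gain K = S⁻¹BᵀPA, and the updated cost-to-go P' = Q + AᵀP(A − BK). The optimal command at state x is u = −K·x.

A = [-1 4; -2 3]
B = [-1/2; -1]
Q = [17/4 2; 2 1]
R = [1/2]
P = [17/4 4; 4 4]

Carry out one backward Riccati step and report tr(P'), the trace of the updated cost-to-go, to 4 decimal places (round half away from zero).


18.2565

BᵀP = [-6.1250 -6.0000]
S = R + BᵀPB = [1/2] + [9.0625] = [9.5625]
BᵀPA = [18.1250 -42.5000]
K = S⁻¹·BᵀPA = [1.8954 -4.4444]
A−BK = [-0.0523 1.7778; -0.1046 -1.4444]
AᵀP(A−BK) = [1.8954 -4.4444; -4.4444 11.1111]
P' = Q + AᵀP(A−BK) = [6.1454 -2.4444; -2.4444 12.1111]
tr(P') = 18.2565


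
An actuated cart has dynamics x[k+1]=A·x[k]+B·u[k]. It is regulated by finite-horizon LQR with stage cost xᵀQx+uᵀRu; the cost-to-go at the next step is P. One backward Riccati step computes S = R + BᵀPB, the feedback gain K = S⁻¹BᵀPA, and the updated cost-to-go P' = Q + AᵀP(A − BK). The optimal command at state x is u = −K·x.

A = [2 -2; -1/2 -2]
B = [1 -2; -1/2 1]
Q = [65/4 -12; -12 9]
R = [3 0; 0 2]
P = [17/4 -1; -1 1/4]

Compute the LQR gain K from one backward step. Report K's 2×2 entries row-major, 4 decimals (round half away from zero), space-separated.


0.2504 -0.1804 -0.7512 0.5412

BᵀP = [4.7500 -1.1250; -9.5000 2.2500]
S = R + BᵀPB = [3 0; 0 2] + [5.3125 -10.6250; -10.6250 21.2500] = [8.3125 -10.6250; -10.6250 23.2500]
BᵀPA = [10.0625 -7.2500; -20.1250 14.5000]
K = S⁻¹·BᵀPA = [0.2504 -0.1804; -0.7512 0.5412]
A−BK = [0.2473 -0.7372; 0.3764 -2.6314]
AᵀP(A−BK) = [1.4257 -1.0428; -1.0428 0.8445]
P' = Q + AᵀP(A−BK) = [17.6757 -13.0428; -13.0428 9.8445]
tr(P') = 27.5202


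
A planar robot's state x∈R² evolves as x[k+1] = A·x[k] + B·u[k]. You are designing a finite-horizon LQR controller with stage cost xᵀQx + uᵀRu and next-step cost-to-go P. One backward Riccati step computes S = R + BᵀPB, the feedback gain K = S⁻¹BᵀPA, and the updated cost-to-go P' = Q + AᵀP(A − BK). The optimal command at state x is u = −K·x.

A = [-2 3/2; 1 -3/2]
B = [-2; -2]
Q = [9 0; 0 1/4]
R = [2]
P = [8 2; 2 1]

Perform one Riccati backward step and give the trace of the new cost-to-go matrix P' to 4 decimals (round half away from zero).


BᵀP = [-20.0000 -6.0000]
S = R + BᵀPB = [2] + [52.0000] = [54.0000]
BᵀPA = [34.0000 -21.0000]
K = S⁻¹·BᵀPA = [0.6296 -0.3889]
A−BK = [-0.7407 0.7222; 2.2593 -2.2778]
AᵀP(A−BK) = [3.5926 -3.2778; -3.2778 3.0833]
P' = Q + AᵀP(A−BK) = [12.5926 -3.2778; -3.2778 3.3333]
tr(P') = 15.9259

15.9259


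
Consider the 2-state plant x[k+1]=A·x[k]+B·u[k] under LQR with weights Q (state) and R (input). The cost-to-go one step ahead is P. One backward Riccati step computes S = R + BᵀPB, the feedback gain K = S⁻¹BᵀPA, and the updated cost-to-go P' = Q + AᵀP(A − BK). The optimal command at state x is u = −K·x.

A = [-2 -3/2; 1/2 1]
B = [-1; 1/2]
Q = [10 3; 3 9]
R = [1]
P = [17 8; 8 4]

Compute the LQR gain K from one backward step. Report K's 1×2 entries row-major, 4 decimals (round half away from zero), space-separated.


BᵀP = [-13.0000 -6.0000]
S = R + BᵀPB = [1] + [10.0000] = [11.0000]
BᵀPA = [23.0000 13.5000]
K = S⁻¹·BᵀPA = [2.0909 1.2273]
A−BK = [0.0909 -0.2727; -0.5455 0.3864]
AᵀP(A−BK) = [4.9091 2.7727; 2.7727 1.6818]
P' = Q + AᵀP(A−BK) = [14.9091 5.7727; 5.7727 10.6818]
tr(P') = 25.5909

2.0909 1.2273


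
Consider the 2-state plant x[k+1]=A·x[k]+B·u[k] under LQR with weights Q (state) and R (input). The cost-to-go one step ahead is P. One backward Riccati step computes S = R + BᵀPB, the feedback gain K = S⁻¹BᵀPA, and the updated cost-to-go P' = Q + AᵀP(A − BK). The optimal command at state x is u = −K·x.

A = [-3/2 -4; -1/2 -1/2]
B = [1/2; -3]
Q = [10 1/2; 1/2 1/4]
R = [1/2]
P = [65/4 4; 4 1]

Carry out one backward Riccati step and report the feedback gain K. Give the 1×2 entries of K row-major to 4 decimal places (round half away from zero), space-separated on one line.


BᵀP = [-3.8750 -1.0000]
S = R + BᵀPB = [1/2] + [1.0625] = [1.5625]
BᵀPA = [6.3125 16.0000]
K = S⁻¹·BᵀPA = [4.0400 10.2400]
A−BK = [-3.5200 -9.1200; 11.6200 30.2200]
AᵀP(A−BK) = [17.3100 44.1100; 44.1100 112.4100]
P' = Q + AᵀP(A−BK) = [27.3100 44.6100; 44.6100 112.6600]
tr(P') = 139.9700

4.0400 10.2400


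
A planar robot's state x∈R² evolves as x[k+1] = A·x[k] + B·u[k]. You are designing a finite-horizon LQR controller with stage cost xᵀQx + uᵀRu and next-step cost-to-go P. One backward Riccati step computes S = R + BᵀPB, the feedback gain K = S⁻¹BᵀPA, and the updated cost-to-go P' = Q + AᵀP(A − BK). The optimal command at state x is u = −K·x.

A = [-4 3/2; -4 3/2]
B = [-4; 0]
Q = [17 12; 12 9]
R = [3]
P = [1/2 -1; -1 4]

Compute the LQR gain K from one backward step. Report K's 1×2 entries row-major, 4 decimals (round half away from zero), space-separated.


-0.7273 0.2727

BᵀP = [-2.0000 4.0000]
S = R + BᵀPB = [3] + [8.0000] = [11.0000]
BᵀPA = [-8.0000 3.0000]
K = S⁻¹·BᵀPA = [-0.7273 0.2727]
A−BK = [-6.9091 2.5909; -4.0000 1.5000]
AᵀP(A−BK) = [34.1818 -12.8182; -12.8182 4.8068]
P' = Q + AᵀP(A−BK) = [51.1818 -0.8182; -0.8182 13.8068]
tr(P') = 64.9886


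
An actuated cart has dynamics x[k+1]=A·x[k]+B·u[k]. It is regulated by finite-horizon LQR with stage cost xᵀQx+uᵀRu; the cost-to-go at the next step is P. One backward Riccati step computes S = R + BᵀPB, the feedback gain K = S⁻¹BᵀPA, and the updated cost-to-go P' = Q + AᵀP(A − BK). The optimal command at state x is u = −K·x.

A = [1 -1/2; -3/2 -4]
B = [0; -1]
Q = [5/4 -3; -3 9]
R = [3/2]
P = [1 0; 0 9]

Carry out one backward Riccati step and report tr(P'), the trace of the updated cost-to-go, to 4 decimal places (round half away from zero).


BᵀP = [0.0000 -9.0000]
S = R + BᵀPB = [3/2] + [9.0000] = [10.5000]
BᵀPA = [13.5000 36.0000]
K = S⁻¹·BᵀPA = [1.2857 3.4286]
A−BK = [1.0000 -0.5000; -0.2143 -0.5714]
AᵀP(A−BK) = [3.8929 7.2143; 7.2143 20.8214]
P' = Q + AᵀP(A−BK) = [5.1429 4.2143; 4.2143 29.8214]
tr(P') = 34.9643

34.9643


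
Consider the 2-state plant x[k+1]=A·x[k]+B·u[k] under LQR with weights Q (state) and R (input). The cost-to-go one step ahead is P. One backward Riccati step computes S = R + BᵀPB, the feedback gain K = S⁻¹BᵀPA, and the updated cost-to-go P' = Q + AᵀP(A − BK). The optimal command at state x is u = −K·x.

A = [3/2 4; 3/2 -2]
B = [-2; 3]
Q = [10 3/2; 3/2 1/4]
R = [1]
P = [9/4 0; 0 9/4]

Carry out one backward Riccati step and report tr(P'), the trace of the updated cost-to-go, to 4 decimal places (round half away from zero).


32.1968

BᵀP = [-4.5000 6.7500]
S = R + BᵀPB = [1] + [29.2500] = [30.2500]
BᵀPA = [3.3750 -31.5000]
K = S⁻¹·BᵀPA = [0.1116 -1.0413]
A−BK = [1.7231 1.9174; 1.1653 1.1240]
AᵀP(A−BK) = [9.7485 10.2645; 10.2645 12.1983]
P' = Q + AᵀP(A−BK) = [19.7485 11.7645; 11.7645 12.4483]
tr(P') = 32.1968


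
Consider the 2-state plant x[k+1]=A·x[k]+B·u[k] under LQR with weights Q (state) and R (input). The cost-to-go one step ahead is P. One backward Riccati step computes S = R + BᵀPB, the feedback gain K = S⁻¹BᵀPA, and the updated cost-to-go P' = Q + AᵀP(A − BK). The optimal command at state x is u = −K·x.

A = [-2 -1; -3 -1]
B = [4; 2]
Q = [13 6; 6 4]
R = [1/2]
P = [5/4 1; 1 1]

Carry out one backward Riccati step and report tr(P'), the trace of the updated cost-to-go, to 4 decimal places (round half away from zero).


17.7932

BᵀP = [7.0000 6.0000]
S = R + BᵀPB = [1/2] + [40.0000] = [40.5000]
BᵀPA = [-32.0000 -13.0000]
K = S⁻¹·BᵀPA = [-0.7901 -0.3210]
A−BK = [1.1605 0.2840; -1.4198 -0.3580]
AᵀP(A−BK) = [0.7160 0.2284; 0.2284 0.0772]
P' = Q + AᵀP(A−BK) = [13.7160 6.2284; 6.2284 4.0772]
tr(P') = 17.7932


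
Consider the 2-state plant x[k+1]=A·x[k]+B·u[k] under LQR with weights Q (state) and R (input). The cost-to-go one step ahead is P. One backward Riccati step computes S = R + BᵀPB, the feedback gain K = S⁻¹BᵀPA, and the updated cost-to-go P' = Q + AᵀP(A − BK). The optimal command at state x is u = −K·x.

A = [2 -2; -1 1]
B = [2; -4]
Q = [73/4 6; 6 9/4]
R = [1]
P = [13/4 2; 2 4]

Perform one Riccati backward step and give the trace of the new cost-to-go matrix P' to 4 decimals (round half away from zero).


34.9783

BᵀP = [-1.5000 -12.0000]
S = R + BᵀPB = [1] + [45.0000] = [46.0000]
BᵀPA = [9.0000 -9.0000]
K = S⁻¹·BᵀPA = [0.1957 -0.1957]
A−BK = [1.6087 -1.6087; -0.2174 0.2174]
AᵀP(A−BK) = [7.2391 -7.2391; -7.2391 7.2391]
P' = Q + AᵀP(A−BK) = [25.4891 -1.2391; -1.2391 9.4891]
tr(P') = 34.9783


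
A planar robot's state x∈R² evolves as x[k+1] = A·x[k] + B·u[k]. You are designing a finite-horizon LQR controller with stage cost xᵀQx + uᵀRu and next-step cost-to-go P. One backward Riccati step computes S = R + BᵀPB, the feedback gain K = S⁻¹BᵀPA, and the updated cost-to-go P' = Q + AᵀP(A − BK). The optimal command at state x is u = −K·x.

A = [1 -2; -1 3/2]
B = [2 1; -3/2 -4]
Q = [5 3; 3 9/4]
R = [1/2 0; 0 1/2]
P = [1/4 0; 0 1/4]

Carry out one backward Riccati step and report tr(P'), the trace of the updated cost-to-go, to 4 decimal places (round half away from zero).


BᵀP = [0.5000 -0.3750; 0.2500 -1.0000]
S = R + BᵀPB = [1/2 0; 0 1/2] + [1.5625 2.0000; 2.0000 4.2500] = [2.0625 2.0000; 2.0000 4.7500]
BᵀPA = [0.8750 -1.5625; 1.2500 -2.0000]
K = S⁻¹·BᵀPA = [0.2857 -0.5903; 0.1429 -0.1725]
A−BK = [0.2857 -0.6469; 0.0000 -0.0755]
AᵀP(A−BK) = [0.0714 -0.1429; -0.1429 0.2951]
P' = Q + AᵀP(A−BK) = [5.0714 2.8571; 2.8571 2.5451]
tr(P') = 7.6166

7.6166


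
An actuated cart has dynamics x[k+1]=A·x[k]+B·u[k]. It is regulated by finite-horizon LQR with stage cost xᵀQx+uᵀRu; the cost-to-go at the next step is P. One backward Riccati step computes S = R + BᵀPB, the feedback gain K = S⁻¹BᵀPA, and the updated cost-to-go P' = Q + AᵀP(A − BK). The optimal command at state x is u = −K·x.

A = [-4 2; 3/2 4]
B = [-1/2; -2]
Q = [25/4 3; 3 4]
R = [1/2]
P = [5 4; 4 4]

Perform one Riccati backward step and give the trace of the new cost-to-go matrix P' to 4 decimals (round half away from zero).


BᵀP = [-10.5000 -10.0000]
S = R + BᵀPB = [1/2] + [25.2500] = [25.7500]
BᵀPA = [27.0000 -61.0000]
K = S⁻¹·BᵀPA = [1.0485 -2.3689]
A−BK = [-3.4757 0.8155; 3.5971 -0.7379]
AᵀP(A−BK) = [12.6893 -4.0388; -4.0388 3.4951]
P' = Q + AᵀP(A−BK) = [18.9393 -1.0388; -1.0388 7.4951]
tr(P') = 26.4345

26.4345


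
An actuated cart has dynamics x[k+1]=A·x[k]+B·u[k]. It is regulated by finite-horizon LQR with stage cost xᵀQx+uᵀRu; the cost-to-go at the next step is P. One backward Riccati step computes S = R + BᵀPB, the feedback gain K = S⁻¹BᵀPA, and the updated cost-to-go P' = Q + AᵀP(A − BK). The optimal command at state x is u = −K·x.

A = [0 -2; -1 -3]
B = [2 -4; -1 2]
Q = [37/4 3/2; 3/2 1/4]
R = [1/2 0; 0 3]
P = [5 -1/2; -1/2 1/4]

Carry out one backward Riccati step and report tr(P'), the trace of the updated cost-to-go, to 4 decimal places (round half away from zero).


12.7350

BᵀP = [10.5000 -1.2500; -21.0000 2.5000]
S = R + BᵀPB = [1/2 0; 0 3] + [22.2500 -44.5000; -44.5000 89.0000] = [22.7500 -44.5000; -44.5000 92.0000]
BᵀPA = [1.2500 -17.2500; -2.5000 34.5000]
K = S⁻¹·BᵀPA = [0.0333 -0.4590; -0.0111 0.1530]
A−BK = [-0.1109 -0.4701; -0.9446 -3.7650]
AᵀP(A−BK) = [0.1807 0.7062; 0.7062 3.0543]
P' = Q + AᵀP(A−BK) = [9.4307 2.2062; 2.2062 3.3043]
tr(P') = 12.7350


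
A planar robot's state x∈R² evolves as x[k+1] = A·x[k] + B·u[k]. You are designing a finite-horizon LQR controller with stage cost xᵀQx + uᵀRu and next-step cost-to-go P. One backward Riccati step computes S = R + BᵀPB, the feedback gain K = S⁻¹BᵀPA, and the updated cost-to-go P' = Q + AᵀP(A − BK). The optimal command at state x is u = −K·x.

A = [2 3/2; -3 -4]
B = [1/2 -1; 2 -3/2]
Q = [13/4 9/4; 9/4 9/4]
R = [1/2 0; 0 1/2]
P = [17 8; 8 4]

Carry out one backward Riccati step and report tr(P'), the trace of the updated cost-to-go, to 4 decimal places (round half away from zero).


BᵀP = [24.5000 12.0000; -29.0000 -14.0000]
S = R + BᵀPB = [1/2 0; 0 1/2] + [36.2500 -42.5000; -42.5000 50.0000] = [36.7500 -42.5000; -42.5000 50.5000]
BᵀPA = [13.0000 -11.2500; -16.0000 12.5000]
K = S⁻¹·BᵀPA = [-0.4736 -0.7431; -0.7154 -0.3778]
A−BK = [1.5214 1.4937; -3.1259 -3.0806]
AᵀP(A−BK) = [2.7103 2.6146; 2.6146 2.6134]
P' = Q + AᵀP(A−BK) = [5.9603 4.8646; 4.8646 4.8634]
tr(P') = 10.8237

10.8237


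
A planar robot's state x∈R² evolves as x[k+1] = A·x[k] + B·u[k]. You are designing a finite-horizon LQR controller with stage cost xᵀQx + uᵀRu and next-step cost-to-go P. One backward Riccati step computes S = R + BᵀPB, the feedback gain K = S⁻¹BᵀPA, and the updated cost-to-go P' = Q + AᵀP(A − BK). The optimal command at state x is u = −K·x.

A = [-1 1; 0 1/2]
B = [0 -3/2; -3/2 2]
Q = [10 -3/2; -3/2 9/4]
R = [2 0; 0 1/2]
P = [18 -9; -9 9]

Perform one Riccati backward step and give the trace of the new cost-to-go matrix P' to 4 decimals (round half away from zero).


BᵀP = [13.5000 -13.5000; -45.0000 31.5000]
S = R + BᵀPB = [2 0; 0 1/2] + [20.2500 -47.2500; -47.2500 130.5000] = [22.2500 -47.2500; -47.2500 131.0000]
BᵀPA = [-13.5000 6.7500; 45.0000 -29.2500]
K = S⁻¹·BᵀPA = [0.5244 -0.7297; 0.5327 -0.4865]
A−BK = [-0.2010 0.2703; -0.2787 0.3784]
AᵀP(A−BK) = [1.1098 -1.4595; -1.4595 1.9459]
P' = Q + AᵀP(A−BK) = [11.1098 -2.9595; -2.9595 4.1959]
tr(P') = 15.3058

15.3058


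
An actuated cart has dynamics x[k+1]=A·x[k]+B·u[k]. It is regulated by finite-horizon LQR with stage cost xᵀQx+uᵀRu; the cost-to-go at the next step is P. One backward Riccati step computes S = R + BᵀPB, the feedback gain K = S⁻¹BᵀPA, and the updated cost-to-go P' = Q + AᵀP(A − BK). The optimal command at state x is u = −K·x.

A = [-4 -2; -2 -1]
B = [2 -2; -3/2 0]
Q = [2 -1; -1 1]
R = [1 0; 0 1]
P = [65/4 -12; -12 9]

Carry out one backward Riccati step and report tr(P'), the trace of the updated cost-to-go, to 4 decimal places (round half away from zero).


BᵀP = [50.5000 -37.5000; -32.5000 24.0000]
S = R + BᵀPB = [1 0; 0 1] + [157.2500 -101.0000; -101.0000 65.0000] = [158.2500 -101.0000; -101.0000 66.0000]
BᵀPA = [-127.0000 -63.5000; 82.0000 41.0000]
K = S⁻¹·BᵀPA = [-0.4107 -0.2053; 0.6140 0.3070]
A−BK = [-1.9507 -0.9754; -2.6160 -1.3080]
AᵀP(A−BK) = [1.4990 0.7495; 0.7495 0.3747]
P' = Q + AᵀP(A−BK) = [3.4990 -0.2505; -0.2505 1.3747]
tr(P') = 4.8737

4.8737


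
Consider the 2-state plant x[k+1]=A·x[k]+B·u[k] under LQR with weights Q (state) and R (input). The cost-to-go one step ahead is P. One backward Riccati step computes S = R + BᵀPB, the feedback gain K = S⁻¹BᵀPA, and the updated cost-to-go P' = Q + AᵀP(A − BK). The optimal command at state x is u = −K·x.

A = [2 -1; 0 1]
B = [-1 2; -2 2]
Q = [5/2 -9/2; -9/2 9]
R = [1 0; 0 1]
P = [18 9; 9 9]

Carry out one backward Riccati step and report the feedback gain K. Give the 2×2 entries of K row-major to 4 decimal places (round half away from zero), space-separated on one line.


0.9681 -1.0739 1.2706 -0.8471

BᵀP = [-36.0000 -27.0000; 54.0000 36.0000]
S = R + BᵀPB = [1 0; 0 1] + [90.0000 -126.0000; -126.0000 180.0000] = [91.0000 -126.0000; -126.0000 181.0000]
BᵀPA = [-72.0000 9.0000; 108.0000 -18.0000]
K = S⁻¹·BᵀPA = [0.9681 -1.0739; 1.2706 -0.8471]
A−BK = [0.4269 -0.3798; -0.6050 0.5462]
AᵀP(A−BK) = [4.4773 -3.8420; -3.8420 3.4185]
P' = Q + AᵀP(A−BK) = [6.9773 -8.3420; -8.3420 12.4185]
tr(P') = 19.3958


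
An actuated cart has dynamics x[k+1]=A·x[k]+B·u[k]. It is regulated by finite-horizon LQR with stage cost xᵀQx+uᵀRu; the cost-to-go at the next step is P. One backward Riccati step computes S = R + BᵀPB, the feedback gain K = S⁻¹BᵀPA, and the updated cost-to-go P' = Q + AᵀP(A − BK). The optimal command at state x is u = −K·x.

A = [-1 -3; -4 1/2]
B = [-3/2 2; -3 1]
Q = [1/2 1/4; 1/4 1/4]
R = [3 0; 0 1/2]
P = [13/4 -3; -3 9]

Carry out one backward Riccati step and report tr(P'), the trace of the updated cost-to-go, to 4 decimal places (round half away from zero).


BᵀP = [4.1250 -22.5000; 3.5000 3.0000]
S = R + BᵀPB = [3 0; 0 1/2] + [61.3125 -14.2500; -14.2500 10.0000] = [64.3125 -14.2500; -14.2500 10.5000]
BᵀPA = [85.8750 -23.6250; -15.5000 -9.0000]
K = S⁻¹·BᵀPA = [1.4417 -0.7969; 0.4804 -1.9387]
A−BK = [0.2017 -0.3180; -0.1553 0.0479]
AᵀP(A−BK) = [6.8882 -4.3651; -4.3651 4.2253]
P' = Q + AᵀP(A−BK) = [7.3882 -4.1151; -4.1151 4.4753]
tr(P') = 11.8635

11.8635


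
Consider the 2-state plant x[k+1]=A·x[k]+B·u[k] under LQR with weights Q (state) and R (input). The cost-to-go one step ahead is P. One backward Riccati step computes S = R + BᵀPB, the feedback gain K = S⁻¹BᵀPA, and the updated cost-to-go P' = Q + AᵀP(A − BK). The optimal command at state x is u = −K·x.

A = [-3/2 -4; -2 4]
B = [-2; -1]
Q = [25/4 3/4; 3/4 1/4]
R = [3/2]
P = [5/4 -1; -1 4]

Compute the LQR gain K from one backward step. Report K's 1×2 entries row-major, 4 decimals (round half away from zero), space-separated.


BᵀP = [-1.5000 -2.0000]
S = R + BᵀPB = [3/2] + [5.0000] = [6.5000]
BᵀPA = [6.2500 -2.0000]
K = S⁻¹·BᵀPA = [0.9615 -0.3077]
A−BK = [0.4231 -4.6154; -1.0385 3.6923]
AᵀP(A−BK) = [6.8029 -24.5769; -24.5769 115.3846]
P' = Q + AᵀP(A−BK) = [13.0529 -23.8269; -23.8269 115.6346]
tr(P') = 128.6875

0.9615 -0.3077


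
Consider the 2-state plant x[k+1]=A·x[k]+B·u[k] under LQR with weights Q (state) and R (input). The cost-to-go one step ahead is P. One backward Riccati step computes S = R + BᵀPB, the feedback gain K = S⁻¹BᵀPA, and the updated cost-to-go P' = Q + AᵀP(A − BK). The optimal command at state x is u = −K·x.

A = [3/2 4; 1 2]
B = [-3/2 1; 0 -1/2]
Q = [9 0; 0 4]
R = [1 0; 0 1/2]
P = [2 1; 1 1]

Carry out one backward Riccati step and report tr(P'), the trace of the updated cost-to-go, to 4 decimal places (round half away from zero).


BᵀP = [-3.0000 -1.5000; 1.5000 0.5000]
S = R + BᵀPB = [1 0; 0 1/2] + [4.5000 -2.2500; -2.2500 1.2500] = [5.5000 -2.2500; -2.2500 1.7500]
BᵀPA = [-6.0000 -15.0000; 2.7500 7.0000]
K = S⁻¹·BᵀPA = [-0.9452 -2.3014; 0.3562 1.0411]
A−BK = [-0.2740 -0.4932; 1.1781 2.5205]
AᵀP(A−BK) = [1.8493 4.3288; 4.3288 10.1918]
P' = Q + AᵀP(A−BK) = [10.8493 4.3288; 4.3288 14.1918]
tr(P') = 25.0411

25.0411


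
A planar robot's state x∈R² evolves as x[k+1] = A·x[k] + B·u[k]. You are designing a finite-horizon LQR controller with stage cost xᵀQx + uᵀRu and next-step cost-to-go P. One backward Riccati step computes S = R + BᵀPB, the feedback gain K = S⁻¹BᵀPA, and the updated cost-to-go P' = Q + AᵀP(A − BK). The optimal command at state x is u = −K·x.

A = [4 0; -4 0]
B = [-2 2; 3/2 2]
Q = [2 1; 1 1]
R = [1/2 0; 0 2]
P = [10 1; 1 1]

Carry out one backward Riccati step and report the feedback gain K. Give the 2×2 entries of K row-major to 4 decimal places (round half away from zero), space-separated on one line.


BᵀP = [-18.5000 -0.5000; 22.0000 4.0000]
S = R + BᵀPB = [1/2 0; 0 2] + [36.2500 -38.0000; -38.0000 52.0000] = [36.7500 -38.0000; -38.0000 54.0000]
BᵀPA = [-72.0000 0.0000; 72.0000 0.0000]
K = S⁻¹·BᵀPA = [-2.1314 0.0000; -0.1665 0.0000]
A−BK = [0.0703 0.0000; -0.4699 0.0000]
AᵀP(A−BK) = [2.5310 0.0000; 0.0000 0.0000]
P' = Q + AᵀP(A−BK) = [4.5310 1.0000; 1.0000 1.0000]
tr(P') = 5.5310

-2.1314 0.0000 -0.1665 0.0000


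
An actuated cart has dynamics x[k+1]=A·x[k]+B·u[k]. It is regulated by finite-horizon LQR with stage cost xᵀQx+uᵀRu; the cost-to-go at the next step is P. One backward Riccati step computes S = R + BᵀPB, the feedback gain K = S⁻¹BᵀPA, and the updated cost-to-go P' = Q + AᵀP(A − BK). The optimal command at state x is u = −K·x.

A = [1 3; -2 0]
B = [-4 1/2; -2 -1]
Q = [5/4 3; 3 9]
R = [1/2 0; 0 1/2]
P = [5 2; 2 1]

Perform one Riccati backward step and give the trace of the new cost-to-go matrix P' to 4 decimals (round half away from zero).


11.2575

BᵀP = [-24.0000 -10.0000; 0.5000 0.0000]
S = R + BᵀPB = [1/2 0; 0 1/2] + [116.0000 -2.0000; -2.0000 0.2500] = [116.5000 -2.0000; -2.0000 0.7500]
BᵀPA = [-4.0000 -72.0000; 0.5000 1.5000]
K = S⁻¹·BᵀPA = [-0.0240 -0.6117; 0.6027 0.3688]
A−BK = [0.6027 0.3688; -1.4453 -0.8546]
AᵀP(A−BK) = [0.6027 0.3688; 0.3688 0.4048]
P' = Q + AᵀP(A−BK) = [1.8527 3.3688; 3.3688 9.4048]
tr(P') = 11.2575


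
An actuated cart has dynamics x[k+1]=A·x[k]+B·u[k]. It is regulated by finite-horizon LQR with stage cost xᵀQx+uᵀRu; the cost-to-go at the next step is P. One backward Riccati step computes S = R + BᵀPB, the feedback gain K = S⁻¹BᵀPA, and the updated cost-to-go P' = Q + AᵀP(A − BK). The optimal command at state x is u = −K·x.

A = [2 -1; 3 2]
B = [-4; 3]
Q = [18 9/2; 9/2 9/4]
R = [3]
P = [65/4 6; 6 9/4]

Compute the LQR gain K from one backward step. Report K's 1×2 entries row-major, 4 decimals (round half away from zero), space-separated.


BᵀP = [-47.0000 -17.2500]
S = R + BᵀPB = [3] + [136.2500] = [139.2500]
BᵀPA = [-145.7500 12.5000]
K = S⁻¹·BᵀPA = [-1.0467 0.0898]
A−BK = [-2.1867 -0.6409; 6.1400 1.7307]
AᵀP(A−BK) = [4.6966 0.0835; 0.0835 0.1279]
P' = Q + AᵀP(A−BK) = [22.6966 4.5835; 4.5835 2.3779]
tr(P') = 25.0745

-1.0467 0.0898


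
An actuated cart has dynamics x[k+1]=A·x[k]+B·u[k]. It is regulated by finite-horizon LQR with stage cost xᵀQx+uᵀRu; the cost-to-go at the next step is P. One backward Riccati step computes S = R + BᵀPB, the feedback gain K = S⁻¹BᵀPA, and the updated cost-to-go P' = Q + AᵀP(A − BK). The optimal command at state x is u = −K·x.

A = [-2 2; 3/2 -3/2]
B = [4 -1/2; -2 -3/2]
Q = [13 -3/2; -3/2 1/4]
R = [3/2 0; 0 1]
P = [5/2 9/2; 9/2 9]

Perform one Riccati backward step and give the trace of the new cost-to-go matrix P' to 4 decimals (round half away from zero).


14.0304

BᵀP = [1.0000 0.0000; -8.0000 -15.7500]
S = R + BᵀPB = [3/2 0; 0 1] + [4.0000 -0.5000; -0.5000 27.6250] = [5.5000 -0.5000; -0.5000 28.6250]
BᵀPA = [-2.0000 2.0000; -7.6250 7.6250]
K = S⁻¹·BᵀPA = [-0.3885 0.3885; -0.2732 0.2732]
A−BK = [-0.5827 0.5827; 0.3133 -0.3133]
AᵀP(A−BK) = [0.3902 -0.3902; -0.3902 0.3902]
P' = Q + AᵀP(A−BK) = [13.3902 -1.8902; -1.8902 0.6402]
tr(P') = 14.0304


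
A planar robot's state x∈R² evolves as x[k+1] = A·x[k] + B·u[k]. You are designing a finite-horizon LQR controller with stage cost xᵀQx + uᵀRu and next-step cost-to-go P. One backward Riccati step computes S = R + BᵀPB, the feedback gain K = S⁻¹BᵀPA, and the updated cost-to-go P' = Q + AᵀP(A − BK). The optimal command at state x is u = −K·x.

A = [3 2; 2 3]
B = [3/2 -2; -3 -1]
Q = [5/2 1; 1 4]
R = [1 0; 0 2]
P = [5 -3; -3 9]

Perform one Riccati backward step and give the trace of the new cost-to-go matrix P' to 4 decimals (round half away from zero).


BᵀP = [16.5000 -31.5000; -7.0000 -3.0000]
S = R + BᵀPB = [1 0; 0 2] + [119.2500 -1.5000; -1.5000 17.0000] = [120.2500 -1.5000; -1.5000 19.0000]
BᵀPA = [-13.5000 -61.5000; -27.0000 -23.0000]
K = S⁻¹·BᵀPA = [-0.1301 -0.5271; -1.4313 -1.2521]
A−BK = [0.3325 0.2863; 0.1783 0.1667]
AᵀP(A−BK) = [4.5976 4.0771; 4.0771 3.7871]
P' = Q + AᵀP(A−BK) = [7.0976 5.0771; 5.0771 7.7871]
tr(P') = 14.8847

14.8847


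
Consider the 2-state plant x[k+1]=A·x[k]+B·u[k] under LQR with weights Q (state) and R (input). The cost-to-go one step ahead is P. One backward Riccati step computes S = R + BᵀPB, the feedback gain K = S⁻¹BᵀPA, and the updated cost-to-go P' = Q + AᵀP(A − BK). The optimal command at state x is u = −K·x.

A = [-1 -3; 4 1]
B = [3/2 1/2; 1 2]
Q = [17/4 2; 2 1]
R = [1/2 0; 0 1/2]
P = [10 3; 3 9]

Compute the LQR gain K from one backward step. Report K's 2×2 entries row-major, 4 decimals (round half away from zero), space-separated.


-1.4426 -2.4344 2.6430 1.6475

BᵀP = [18.0000 13.5000; 11.0000 19.5000]
S = R + BᵀPB = [1/2 0; 0 1/2] + [40.5000 36.0000; 36.0000 44.5000] = [41.0000 36.0000; 36.0000 45.0000]
BᵀPA = [36.0000 -40.5000; 67.0000 -13.5000]
K = S⁻¹·BᵀPA = [-1.4426 -2.4344; 2.6430 1.6475]
A−BK = [-0.1576 -0.1721; 0.1566 0.1393]
AᵀP(A−BK) = [4.8543 4.2541; 4.2541 4.6475]
P' = Q + AᵀP(A−BK) = [9.1043 6.2541; 6.2541 5.6475]
tr(P') = 14.7518
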